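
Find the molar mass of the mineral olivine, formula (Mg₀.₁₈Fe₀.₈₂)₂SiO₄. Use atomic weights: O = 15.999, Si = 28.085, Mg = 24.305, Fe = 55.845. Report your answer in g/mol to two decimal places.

192.42 g/mol

M = 0.36×24.305 + 1.64×55.845 + 1×28.085 + 4×15.999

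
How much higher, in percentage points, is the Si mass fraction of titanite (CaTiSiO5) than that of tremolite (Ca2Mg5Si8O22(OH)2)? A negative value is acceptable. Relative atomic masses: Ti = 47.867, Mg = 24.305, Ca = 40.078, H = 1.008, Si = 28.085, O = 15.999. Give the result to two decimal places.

M(CaTiSiO5) = 196.025 g/mol, so wt% Si = 28.085/196.025 × 100 = 14.33%.
M(Ca2Mg5Si8O22(OH)2) = 812.353 g/mol, so wt% Si = 224.680/812.353 × 100 = 27.66%.
14.33 − 27.66 = -13.33 pp.

-13.33 percentage points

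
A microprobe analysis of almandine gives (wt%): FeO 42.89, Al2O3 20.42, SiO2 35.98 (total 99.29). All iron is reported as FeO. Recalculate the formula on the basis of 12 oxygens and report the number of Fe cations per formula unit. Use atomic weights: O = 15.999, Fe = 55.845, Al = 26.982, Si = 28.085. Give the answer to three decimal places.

FeO: 42.89/71.844 = 0.59699 mol → 0.59699 mol Fe, 0.59699 mol O.
Al2O3: 20.42/101.961 = 0.20027 mol → 0.40054 mol Al, 0.60081 mol O.
SiO2: 35.98/60.083 = 0.59884 mol → 0.59884 mol Si, 1.19768 mol O.
Total oxygen = 2.39548 mol. Normalization factor = 12/2.39548 = 5.00943.
Fe per 12 O = 0.59699 × 5.00943 = 2.991.

2.991 Fe apfu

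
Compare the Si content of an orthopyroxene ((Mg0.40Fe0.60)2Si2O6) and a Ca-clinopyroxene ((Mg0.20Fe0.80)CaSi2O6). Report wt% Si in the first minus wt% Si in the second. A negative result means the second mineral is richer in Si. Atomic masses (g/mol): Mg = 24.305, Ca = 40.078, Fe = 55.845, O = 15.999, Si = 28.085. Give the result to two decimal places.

First mineral: 56.170 g Si in 238.622 g formula = 23.54 wt% Si.
Second mineral: 56.170 g Si in 241.779 g formula = 23.23 wt% Si.
23.54% − 23.23% gives a difference of 0.31 percentage points.

0.31 percentage points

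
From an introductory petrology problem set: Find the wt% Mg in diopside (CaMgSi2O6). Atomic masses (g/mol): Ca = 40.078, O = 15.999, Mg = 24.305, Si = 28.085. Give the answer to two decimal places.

11.22 mass %

Molar mass of CaMgSi2O6: 1*40.078 + 1*24.305 + 2*28.085 + 6*15.999 = 216.547 g/mol.
Mass of Mg per formula unit: 1 × 24.305 = 24.305 g.
Weight fraction Mg = 24.305 / 216.547 = 0.1122.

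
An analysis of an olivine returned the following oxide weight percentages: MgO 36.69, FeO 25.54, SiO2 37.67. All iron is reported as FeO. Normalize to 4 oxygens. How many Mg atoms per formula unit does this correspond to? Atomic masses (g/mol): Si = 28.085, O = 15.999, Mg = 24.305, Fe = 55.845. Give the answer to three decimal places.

36.69 wt% MgO ÷ 40.304 g/mol = 0.91033 mol, giving 0.91033 Mg and 0.91033 O.
25.54 wt% FeO ÷ 71.844 g/mol = 0.35549 mol, giving 0.35549 Fe and 0.35549 O.
37.67 wt% SiO2 ÷ 60.083 g/mol = 0.62697 mol, giving 0.62697 Si and 1.25394 O.
Oxygen sums to 2.51976; scaling by 4/2.51976 = 1.58745 puts the formula on 4 O.
Mg: 0.91033 × 1.58745 = 1.445 atoms per formula unit.

1.445 Mg apfu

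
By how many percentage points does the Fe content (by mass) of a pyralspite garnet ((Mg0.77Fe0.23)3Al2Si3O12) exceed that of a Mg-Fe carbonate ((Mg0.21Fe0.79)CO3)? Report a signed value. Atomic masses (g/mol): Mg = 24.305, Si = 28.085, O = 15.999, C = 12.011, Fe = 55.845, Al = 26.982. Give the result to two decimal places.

Fe in (Mg0.77Fe0.23)3Al2Si3O12: molar mass 424.885 g/mol; 0.69×55.845 = 38.533 g → 9.07 wt%.
Fe in (Mg0.21Fe0.79)CO3: molar mass 109.230 g/mol; 0.79×55.845 = 44.118 g → 40.39 wt%.
Difference = 9.07 − 40.39 = -31.32 percentage points.

-31.32 percentage points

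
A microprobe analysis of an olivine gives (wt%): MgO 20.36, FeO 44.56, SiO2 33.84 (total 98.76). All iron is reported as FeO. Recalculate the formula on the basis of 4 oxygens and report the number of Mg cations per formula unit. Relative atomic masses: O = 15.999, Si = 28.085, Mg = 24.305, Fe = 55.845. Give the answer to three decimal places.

MgO (M=40.304): mol = 0.50516; Mg = 0.50516, O = 0.50516.
FeO (M=71.844): mol = 0.62023; Fe = 0.62023, O = 0.62023.
SiO2 (M=60.083): mol = 0.56322; Si = 0.56322, O = 1.12644.
ΣO = 2.25183; factor = 4/ΣO = 1.77633.
Mg apfu = 0.50516 × 1.77633 = 0.897.

0.897 Mg apfu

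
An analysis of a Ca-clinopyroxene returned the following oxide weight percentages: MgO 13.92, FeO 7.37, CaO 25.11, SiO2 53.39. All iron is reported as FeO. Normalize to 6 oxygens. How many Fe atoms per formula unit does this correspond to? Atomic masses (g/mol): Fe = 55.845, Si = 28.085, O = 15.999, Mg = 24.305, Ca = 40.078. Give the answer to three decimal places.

13.92 wt% MgO ÷ 40.304 g/mol = 0.34538 mol, giving 0.34538 Mg and 0.34538 O.
7.37 wt% FeO ÷ 71.844 g/mol = 0.10258 mol, giving 0.10258 Fe and 0.10258 O.
25.11 wt% CaO ÷ 56.077 g/mol = 0.44778 mol, giving 0.44778 Ca and 0.44778 O.
53.39 wt% SiO2 ÷ 60.083 g/mol = 0.88860 mol, giving 0.88860 Si and 1.77720 O.
Oxygen sums to 2.67294; scaling by 6/2.67294 = 2.24472 puts the formula on 6 O.
Fe: 0.10258 × 2.24472 = 0.230 atoms per formula unit.

0.230 Fe apfu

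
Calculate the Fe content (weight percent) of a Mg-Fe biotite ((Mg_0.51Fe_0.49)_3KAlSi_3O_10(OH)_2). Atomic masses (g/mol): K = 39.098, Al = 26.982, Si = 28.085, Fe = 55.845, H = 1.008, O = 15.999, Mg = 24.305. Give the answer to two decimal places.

17.71 weight percent

Formula mass = 1.53×24.305 + 1.47×55.845 + 1×39.098 + 1×26.982 + 3×28.085 + 12×15.999 + 2×1.008 = 463.618 g/mol, of which 82.092 g is Fe.
So Fe makes up 82.092/463.618 = 0.1771 of the mass, i.e. 17.71%.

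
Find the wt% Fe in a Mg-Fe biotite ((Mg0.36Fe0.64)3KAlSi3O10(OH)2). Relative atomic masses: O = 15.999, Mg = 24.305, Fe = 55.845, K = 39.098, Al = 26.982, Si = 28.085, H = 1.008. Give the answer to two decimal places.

Molar mass of (Mg0.36Fe0.64)3KAlSi3O10(OH)2: 1.08×24.305 + 1.92×55.845 + 1×39.098 + 1×26.982 + 3×28.085 + 12×15.999 + 2×1.008 = 477.811 g/mol.
Mass of Fe per formula unit: 1.92 × 55.845 = 107.222 g.
Weight fraction Fe = 107.222 / 477.811 = 0.2244.

22.44 weight percent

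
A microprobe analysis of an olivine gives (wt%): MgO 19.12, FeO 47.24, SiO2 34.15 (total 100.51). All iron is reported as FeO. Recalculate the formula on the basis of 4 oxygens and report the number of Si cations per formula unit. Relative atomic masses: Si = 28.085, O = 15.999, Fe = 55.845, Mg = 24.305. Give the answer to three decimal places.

1.002 Si apfu

MgO (M=40.304): mol = 0.47439; Mg = 0.47439, O = 0.47439.
FeO (M=71.844): mol = 0.65754; Fe = 0.65754, O = 0.65754.
SiO2 (M=60.083): mol = 0.56838; Si = 0.56838, O = 1.13676.
ΣO = 2.26869; factor = 4/ΣO = 1.76313.
Si apfu = 0.56838 × 1.76313 = 1.002.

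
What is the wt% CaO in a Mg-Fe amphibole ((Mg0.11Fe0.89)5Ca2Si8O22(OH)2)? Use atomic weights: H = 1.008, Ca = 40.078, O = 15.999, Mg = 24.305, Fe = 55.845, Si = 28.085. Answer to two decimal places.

M((Mg0.11Fe0.89)5Ca2Si8O22(OH)2) = 952.706 g/mol; M(CaO) = 56.077 g/mol.
Moles CaO per formula unit = 2 Ca ÷ 1 = 2.0000.
CaO fraction = (2.0000 × 56.077) / 952.706 = 112.154/952.706 = 0.1177.

11.77 wt%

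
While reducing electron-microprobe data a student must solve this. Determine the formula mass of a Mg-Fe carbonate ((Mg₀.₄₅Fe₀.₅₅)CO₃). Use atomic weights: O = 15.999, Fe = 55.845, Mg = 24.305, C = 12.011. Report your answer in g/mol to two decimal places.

M = 0.45*24.305 + 0.55*55.845 + 1*12.011 + 3*15.999

101.66 g/mol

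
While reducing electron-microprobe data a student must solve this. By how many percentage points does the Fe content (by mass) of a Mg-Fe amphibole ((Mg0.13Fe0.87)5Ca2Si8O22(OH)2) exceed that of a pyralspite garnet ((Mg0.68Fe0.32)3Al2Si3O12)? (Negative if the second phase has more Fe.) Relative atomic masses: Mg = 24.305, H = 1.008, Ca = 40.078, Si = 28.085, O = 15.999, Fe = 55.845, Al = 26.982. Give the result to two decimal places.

13.21 percentage points

First mineral: 242.926 g Fe in 949.552 g formula = 25.58 wt% Fe.
Second mineral: 53.611 g Fe in 433.400 g formula = 12.37 wt% Fe.
25.58% − 12.37% gives a difference of 13.21 percentage points.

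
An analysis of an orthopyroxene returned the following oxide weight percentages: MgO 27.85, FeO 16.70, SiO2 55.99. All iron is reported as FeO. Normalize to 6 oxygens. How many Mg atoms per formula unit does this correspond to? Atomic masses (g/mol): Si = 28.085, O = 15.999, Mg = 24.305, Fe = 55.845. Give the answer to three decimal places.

1.488 Mg apfu

MgO: 27.85/40.304 = 0.69100 mol → 0.69100 mol Mg, 0.69100 mol O.
FeO: 16.70/71.844 = 0.23245 mol → 0.23245 mol Fe, 0.23245 mol O.
SiO2: 55.99/60.083 = 0.93188 mol → 0.93188 mol Si, 1.86376 mol O.
Total oxygen = 2.78721 mol. Normalization factor = 6/2.78721 = 2.15269.
Mg per 6 O = 0.69100 × 2.15269 = 1.488.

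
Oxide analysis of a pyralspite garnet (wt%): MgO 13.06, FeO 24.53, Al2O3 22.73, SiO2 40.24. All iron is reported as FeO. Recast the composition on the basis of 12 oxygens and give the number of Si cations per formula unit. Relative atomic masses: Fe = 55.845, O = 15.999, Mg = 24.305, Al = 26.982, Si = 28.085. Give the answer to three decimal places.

3.006 Si apfu

13.06 wt% MgO ÷ 40.304 g/mol = 0.32404 mol, giving 0.32404 Mg and 0.32404 O.
24.53 wt% FeO ÷ 71.844 g/mol = 0.34143 mol, giving 0.34143 Fe and 0.34143 O.
22.73 wt% Al2O3 ÷ 101.961 g/mol = 0.22293 mol, giving 0.44586 Al and 0.66879 O.
40.24 wt% SiO2 ÷ 60.083 g/mol = 0.66974 mol, giving 0.66974 Si and 1.33948 O.
Oxygen sums to 2.67374; scaling by 12/2.67374 = 4.48810 puts the formula on 12 O.
Si: 0.66974 × 4.48810 = 3.006 atoms per formula unit.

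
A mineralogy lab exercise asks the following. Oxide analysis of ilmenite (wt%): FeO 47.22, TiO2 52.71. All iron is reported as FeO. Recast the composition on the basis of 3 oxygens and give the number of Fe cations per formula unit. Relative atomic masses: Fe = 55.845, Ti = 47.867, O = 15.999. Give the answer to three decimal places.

FeO: 47.22/71.844 = 0.65726 mol → 0.65726 mol Fe, 0.65726 mol O.
TiO2: 52.71/79.865 = 0.65999 mol → 0.65999 mol Ti, 1.31998 mol O.
Total oxygen = 1.97724 mol. Normalization factor = 3/1.97724 = 1.51727.
Fe per 3 O = 0.65726 × 1.51727 = 0.997.

0.997 Fe apfu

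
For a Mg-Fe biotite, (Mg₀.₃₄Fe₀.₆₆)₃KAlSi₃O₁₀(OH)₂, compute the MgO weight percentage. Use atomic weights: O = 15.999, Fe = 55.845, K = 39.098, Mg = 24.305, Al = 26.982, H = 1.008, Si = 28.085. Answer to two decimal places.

8.57 wt%

Formula mass = 479.703 g/mol.
1.02 Mg → 1.0200 mol MgO per formula unit; M(MgO) = 40.304, so MgO mass = 41.110 g.
41.110/479.703 × 100 = 8.57 wt%.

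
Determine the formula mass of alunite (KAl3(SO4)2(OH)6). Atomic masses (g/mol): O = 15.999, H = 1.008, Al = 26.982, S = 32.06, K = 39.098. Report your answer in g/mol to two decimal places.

414.20 g/mol

The formula mass is the sum 1*39.098 + 3*26.982 + 2*32.06 + 14*15.999 + 6*1.008.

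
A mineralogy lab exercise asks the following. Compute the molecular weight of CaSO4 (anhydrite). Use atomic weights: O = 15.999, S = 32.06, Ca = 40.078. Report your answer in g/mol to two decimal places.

136.13 g/mol

Ca: 1 × 40.078 = 40.0780
S: 1 × 32.06 = 32.0600
O: 4 × 15.999 = 63.9960
Summing the contributions gives the formula mass.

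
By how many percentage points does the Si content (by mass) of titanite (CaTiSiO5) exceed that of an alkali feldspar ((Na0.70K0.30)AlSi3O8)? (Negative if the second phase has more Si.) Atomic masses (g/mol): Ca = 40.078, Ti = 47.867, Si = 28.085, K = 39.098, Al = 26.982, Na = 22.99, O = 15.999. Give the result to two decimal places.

-17.22 percentage points

M(CaTiSiO5) = 196.025 g/mol, so wt% Si = 28.085/196.025 × 100 = 14.33%.
M((Na0.70K0.30)AlSi3O8) = 267.051 g/mol, so wt% Si = 84.255/267.051 × 100 = 31.55%.
14.33 − 31.55 = -17.22 pp.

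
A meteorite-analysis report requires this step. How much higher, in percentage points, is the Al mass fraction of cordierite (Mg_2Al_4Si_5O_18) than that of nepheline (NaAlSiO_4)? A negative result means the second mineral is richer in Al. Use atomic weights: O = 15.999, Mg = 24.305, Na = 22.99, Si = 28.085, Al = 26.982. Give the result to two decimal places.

M(Mg_2Al_4Si_5O_18) = 584.945 g/mol, so wt% Al = 107.928/584.945 × 100 = 18.45%.
M(NaAlSiO_4) = 142.053 g/mol, so wt% Al = 26.982/142.053 × 100 = 18.99%.
18.45 − 18.99 = -0.54 pp.

-0.54 percentage points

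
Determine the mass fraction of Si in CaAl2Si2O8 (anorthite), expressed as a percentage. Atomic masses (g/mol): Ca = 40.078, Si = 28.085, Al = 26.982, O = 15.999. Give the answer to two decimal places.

Formula mass = 1*40.078 + 2*26.982 + 2*28.085 + 8*15.999 = 278.204 g/mol, of which 56.170 g is Si.
So Si makes up 56.170/278.204 = 0.2019 of the mass, i.e. 20.19%.

20.19 wt%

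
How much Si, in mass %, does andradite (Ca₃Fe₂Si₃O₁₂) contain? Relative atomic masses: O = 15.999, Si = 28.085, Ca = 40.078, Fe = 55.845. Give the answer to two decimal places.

16.58 mass %

Molar mass of Ca₃Fe₂Si₃O₁₂: 3×40.078 + 2×55.845 + 3×28.085 + 12×15.999 = 508.167 g/mol.
Mass of Si per formula unit: 3 × 28.085 = 84.255 g.
Weight fraction Si = 84.255 / 508.167 = 0.1658.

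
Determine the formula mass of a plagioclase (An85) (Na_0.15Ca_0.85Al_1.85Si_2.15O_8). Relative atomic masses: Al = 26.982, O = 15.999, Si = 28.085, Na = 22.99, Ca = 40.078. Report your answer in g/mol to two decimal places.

M = 0.15×22.99 + 0.85×40.078 + 1.85×26.982 + 2.15×28.085 + 8×15.999

275.81 g/mol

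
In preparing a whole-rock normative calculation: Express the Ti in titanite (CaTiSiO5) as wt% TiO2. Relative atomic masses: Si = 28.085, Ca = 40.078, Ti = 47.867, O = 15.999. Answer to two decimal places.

M(CaTiSiO5) = 196.025 g/mol; M(TiO2) = 79.865 g/mol.
Moles TiO2 per formula unit = 1 Ti ÷ 1 = 1.0000.
TiO2 fraction = (1.0000 × 79.865) / 196.025 = 79.865/196.025 = 0.4074.

40.74 wt%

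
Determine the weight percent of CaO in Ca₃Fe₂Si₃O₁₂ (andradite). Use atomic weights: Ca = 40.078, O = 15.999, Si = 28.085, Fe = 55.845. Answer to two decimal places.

33.11 wt%

Formula mass = 508.167 g/mol.
3 Ca → 3.0000 mol CaO per formula unit; M(CaO) = 56.077, so CaO mass = 168.231 g.
168.231/508.167 × 100 = 33.11 wt%.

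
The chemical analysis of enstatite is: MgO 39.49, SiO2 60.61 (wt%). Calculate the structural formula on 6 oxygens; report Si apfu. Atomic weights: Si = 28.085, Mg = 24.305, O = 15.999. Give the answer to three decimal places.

2.019 Si apfu

MgO (M=40.304): mol = 0.97980; Mg = 0.97980, O = 0.97980.
SiO2 (M=60.083): mol = 1.00877; Si = 1.00877, O = 2.01754.
ΣO = 2.99734; factor = 6/ΣO = 2.00177.
Si apfu = 1.00877 × 2.00177 = 2.019.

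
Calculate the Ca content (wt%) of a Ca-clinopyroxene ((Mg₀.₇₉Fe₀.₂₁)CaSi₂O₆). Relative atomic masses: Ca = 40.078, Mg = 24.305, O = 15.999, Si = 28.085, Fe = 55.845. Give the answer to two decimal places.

Formula mass = 0.79*24.305 + 0.21*55.845 + 1*40.078 + 2*28.085 + 6*15.999 = 223.170 g/mol, of which 40.078 g is Ca.
So Ca makes up 40.078/223.170 = 0.1796 of the mass, i.e. 17.96%.

17.96 wt%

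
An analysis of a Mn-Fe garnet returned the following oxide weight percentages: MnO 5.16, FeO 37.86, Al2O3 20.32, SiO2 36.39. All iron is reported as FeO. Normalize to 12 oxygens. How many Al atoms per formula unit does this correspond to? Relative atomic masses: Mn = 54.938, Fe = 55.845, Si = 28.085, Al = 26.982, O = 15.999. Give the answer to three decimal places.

1.986 Al apfu

MnO (M=70.937): mol = 0.07274; Mn = 0.07274, O = 0.07274.
FeO (M=71.844): mol = 0.52698; Fe = 0.52698, O = 0.52698.
Al2O3 (M=101.961): mol = 0.19929; Al = 0.39858, O = 0.59787.
SiO2 (M=60.083): mol = 0.60566; Si = 0.60566, O = 1.21132.
ΣO = 2.40891; factor = 12/ΣO = 4.98151.
Al apfu = 0.39858 × 4.98151 = 1.986.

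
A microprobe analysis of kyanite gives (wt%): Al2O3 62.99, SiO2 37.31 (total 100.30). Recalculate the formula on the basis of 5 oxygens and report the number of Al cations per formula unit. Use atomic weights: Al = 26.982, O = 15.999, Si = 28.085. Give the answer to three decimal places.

62.99 wt% Al2O3 ÷ 101.961 g/mol = 0.61779 mol, giving 1.23558 Al and 1.85337 O.
37.31 wt% SiO2 ÷ 60.083 g/mol = 0.62097 mol, giving 0.62097 Si and 1.24194 O.
Oxygen sums to 3.09531; scaling by 5/3.09531 = 1.61535 puts the formula on 5 O.
Al: 1.23558 × 1.61535 = 1.996 atoms per formula unit.

1.996 Al apfu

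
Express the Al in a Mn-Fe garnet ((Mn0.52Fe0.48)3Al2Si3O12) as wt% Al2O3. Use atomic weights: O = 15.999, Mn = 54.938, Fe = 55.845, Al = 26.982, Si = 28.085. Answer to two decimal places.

20.54 wt%

Molar mass of (Mn0.52Fe0.48)3Al2Si3O12 = 1.56×54.938 + 1.44×55.845 + 2×26.982 + 3×28.085 + 12×15.999 = 496.327 g/mol.
Each formula unit contains 2 Al, equivalent to 2/2 = 1.0000 mol Al2O3.
M(Al2O3) = 2×26.982 + 3×15.999 = 101.961 g/mol.
Mass of Al2O3 per formula unit = 1.0000 × 101.961 = 101.961 g.
Al2O3 wt% = 101.961 / 496.327 × 100 = 20.54%.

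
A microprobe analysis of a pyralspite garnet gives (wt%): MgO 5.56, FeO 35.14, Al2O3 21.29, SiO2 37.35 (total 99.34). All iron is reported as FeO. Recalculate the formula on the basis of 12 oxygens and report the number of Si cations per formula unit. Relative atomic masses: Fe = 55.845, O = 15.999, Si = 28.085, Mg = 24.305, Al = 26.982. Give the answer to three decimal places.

5.56 wt% MgO ÷ 40.304 g/mol = 0.13795 mol, giving 0.13795 Mg and 0.13795 O.
35.14 wt% FeO ÷ 71.844 g/mol = 0.48912 mol, giving 0.48912 Fe and 0.48912 O.
21.29 wt% Al2O3 ÷ 101.961 g/mol = 0.20881 mol, giving 0.41762 Al and 0.62643 O.
37.35 wt% SiO2 ÷ 60.083 g/mol = 0.62164 mol, giving 0.62164 Si and 1.24328 O.
Oxygen sums to 2.49678; scaling by 12/2.49678 = 4.80619 puts the formula on 12 O.
Si: 0.62164 × 4.80619 = 2.988 atoms per formula unit.

2.988 Si apfu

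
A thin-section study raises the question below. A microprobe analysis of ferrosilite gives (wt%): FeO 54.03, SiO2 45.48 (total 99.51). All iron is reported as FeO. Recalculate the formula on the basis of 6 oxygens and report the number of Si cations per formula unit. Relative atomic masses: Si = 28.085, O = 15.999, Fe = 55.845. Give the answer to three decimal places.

2.004 Si apfu

FeO: 54.03/71.844 = 0.75205 mol → 0.75205 mol Fe, 0.75205 mol O.
SiO2: 45.48/60.083 = 0.75695 mol → 0.75695 mol Si, 1.51390 mol O.
Total oxygen = 2.26595 mol. Normalization factor = 6/2.26595 = 2.64790.
Si per 6 O = 0.75695 × 2.64790 = 2.004.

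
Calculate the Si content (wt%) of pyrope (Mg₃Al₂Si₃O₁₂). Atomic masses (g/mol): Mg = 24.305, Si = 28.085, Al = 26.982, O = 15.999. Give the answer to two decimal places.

20.90 wt%

Formula mass = 3·24.305 + 2·26.982 + 3·28.085 + 12·15.999 = 403.122 g/mol, of which 84.255 g is Si.
So Si makes up 84.255/403.122 = 0.2090 of the mass, i.e. 20.90%.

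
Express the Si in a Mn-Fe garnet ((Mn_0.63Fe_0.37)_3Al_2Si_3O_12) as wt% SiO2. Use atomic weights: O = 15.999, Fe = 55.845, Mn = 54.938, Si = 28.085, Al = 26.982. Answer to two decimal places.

Molar mass of (Mn_0.63Fe_0.37)_3Al_2Si_3O_12 = 1.89·54.938 + 1.11·55.845 + 2·26.982 + 3·28.085 + 12·15.999 = 496.028 g/mol.
Each formula unit contains 3 Si, equivalent to 3/1 = 3.0000 mol SiO2.
M(SiO2) = 1×28.085 + 2×15.999 = 60.083 g/mol.
Mass of SiO2 per formula unit = 3.0000 × 60.083 = 180.249 g.
SiO2 wt% = 180.249 / 496.028 × 100 = 36.34%.

36.34 wt%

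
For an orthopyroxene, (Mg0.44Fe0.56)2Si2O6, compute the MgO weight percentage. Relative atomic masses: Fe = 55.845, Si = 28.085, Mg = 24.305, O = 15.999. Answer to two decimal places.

M((Mg0.44Fe0.56)2Si2O6) = 236.099 g/mol; M(MgO) = 40.304 g/mol.
Moles MgO per formula unit = 0.88 Mg ÷ 1 = 0.8800.
MgO fraction = (0.8800 × 40.304) / 236.099 = 35.468/236.099 = 0.1502.

15.02 wt%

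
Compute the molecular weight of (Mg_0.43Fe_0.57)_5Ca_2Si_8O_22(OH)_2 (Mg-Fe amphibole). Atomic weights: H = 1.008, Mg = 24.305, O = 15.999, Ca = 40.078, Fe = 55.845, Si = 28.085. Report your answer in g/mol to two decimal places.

M = 2.15×24.305 + 2.85×55.845 + 2×40.078 + 8×28.085 + 24×15.999 + 2×1.008

902.24 g/mol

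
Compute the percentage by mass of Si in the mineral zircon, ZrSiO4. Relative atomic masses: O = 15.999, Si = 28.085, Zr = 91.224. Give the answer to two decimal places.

15.32 mass %

Formula mass = 1*91.224 + 1*28.085 + 4*15.999 = 183.305 g/mol, of which 28.085 g is Si.
So Si makes up 28.085/183.305 = 0.1532 of the mass, i.e. 15.32%.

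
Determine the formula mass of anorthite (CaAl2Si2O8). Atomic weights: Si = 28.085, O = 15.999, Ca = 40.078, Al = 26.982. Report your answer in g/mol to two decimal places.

278.20 g/mol

The formula mass is the sum 1·40.078 + 2·26.982 + 2·28.085 + 8·15.999.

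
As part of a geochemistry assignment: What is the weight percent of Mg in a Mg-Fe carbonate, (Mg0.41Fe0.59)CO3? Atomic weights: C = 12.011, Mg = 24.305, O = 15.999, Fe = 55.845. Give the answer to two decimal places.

Molar mass of (Mg0.41Fe0.59)CO3: 0.41·24.305 + 0.59·55.845 + 1·12.011 + 3·15.999 = 102.922 g/mol.
Mass of Mg per formula unit: 0.41 × 24.305 = 9.965 g.
Weight fraction Mg = 9.965 / 102.922 = 0.0968.

9.68 wt%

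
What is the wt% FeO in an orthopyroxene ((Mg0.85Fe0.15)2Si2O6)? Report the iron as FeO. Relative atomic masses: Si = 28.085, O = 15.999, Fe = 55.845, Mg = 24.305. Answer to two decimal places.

Molar mass of (Mg0.85Fe0.15)2Si2O6 = 1.70*24.305 + 0.30*55.845 + 2*28.085 + 6*15.999 = 210.236 g/mol.
Each formula unit contains 0.30 Fe, equivalent to 0.30/1 = 0.3000 mol FeO.
M(FeO) = 1×55.845 + 1×15.999 = 71.844 g/mol.
Mass of FeO per formula unit = 0.3000 × 71.844 = 21.553 g.
FeO wt% = 21.553 / 210.236 × 100 = 10.25%.

10.25 wt%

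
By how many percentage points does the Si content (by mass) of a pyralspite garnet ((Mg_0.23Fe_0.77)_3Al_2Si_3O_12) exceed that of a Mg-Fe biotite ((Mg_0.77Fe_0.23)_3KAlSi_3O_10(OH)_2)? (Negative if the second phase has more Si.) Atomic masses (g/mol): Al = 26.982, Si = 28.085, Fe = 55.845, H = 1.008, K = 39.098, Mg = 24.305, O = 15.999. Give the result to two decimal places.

First mineral: 84.255 g Si in 475.979 g formula = 17.70 wt% Si.
Second mineral: 84.255 g Si in 439.017 g formula = 19.19 wt% Si.
17.70% − 19.19% gives a difference of -1.49 percentage points.

-1.49 percentage points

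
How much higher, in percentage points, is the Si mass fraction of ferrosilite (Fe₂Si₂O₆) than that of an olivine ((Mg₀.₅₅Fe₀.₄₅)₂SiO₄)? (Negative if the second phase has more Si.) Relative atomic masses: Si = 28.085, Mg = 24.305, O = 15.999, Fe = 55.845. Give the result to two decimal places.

M(Fe₂Si₂O₆) = 263.854 g/mol, so wt% Si = 56.170/263.854 × 100 = 21.29%.
M((Mg₀.₅₅Fe₀.₄₅)₂SiO₄) = 169.077 g/mol, so wt% Si = 28.085/169.077 × 100 = 16.61%.
21.29 − 16.61 = 4.68 pp.

4.68 percentage points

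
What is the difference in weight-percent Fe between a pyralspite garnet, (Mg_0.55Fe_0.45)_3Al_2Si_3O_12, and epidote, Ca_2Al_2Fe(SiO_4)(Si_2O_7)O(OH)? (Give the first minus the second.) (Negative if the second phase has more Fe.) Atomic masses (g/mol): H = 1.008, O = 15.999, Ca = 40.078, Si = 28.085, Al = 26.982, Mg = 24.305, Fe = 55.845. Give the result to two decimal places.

5.36 percentage points

First mineral: 75.391 g Fe in 445.701 g formula = 16.92 wt% Fe.
Second mineral: 55.845 g Fe in 483.215 g formula = 11.56 wt% Fe.
16.92% − 11.56% gives a difference of 5.36 percentage points.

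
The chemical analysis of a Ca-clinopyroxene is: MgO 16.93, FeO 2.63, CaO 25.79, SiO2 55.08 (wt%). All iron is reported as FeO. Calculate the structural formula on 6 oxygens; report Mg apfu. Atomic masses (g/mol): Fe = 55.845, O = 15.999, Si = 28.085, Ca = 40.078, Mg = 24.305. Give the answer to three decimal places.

MgO: 16.93/40.304 = 0.42006 mol → 0.42006 mol Mg, 0.42006 mol O.
FeO: 2.63/71.844 = 0.03661 mol → 0.03661 mol Fe, 0.03661 mol O.
CaO: 25.79/56.077 = 0.45990 mol → 0.45990 mol Ca, 0.45990 mol O.
SiO2: 55.08/60.083 = 0.91673 mol → 0.91673 mol Si, 1.83346 mol O.
Total oxygen = 2.75003 mol. Normalization factor = 6/2.75003 = 2.18179.
Mg per 6 O = 0.42006 × 2.18179 = 0.916.

0.916 Mg apfu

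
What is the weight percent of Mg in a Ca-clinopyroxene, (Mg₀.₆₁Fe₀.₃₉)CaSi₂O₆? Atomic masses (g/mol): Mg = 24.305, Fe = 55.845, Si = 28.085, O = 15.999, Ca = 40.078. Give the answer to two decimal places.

6.48 wt%

Molar mass of (Mg₀.₆₁Fe₀.₃₉)CaSi₂O₆: 0.61*24.305 + 0.39*55.845 + 1*40.078 + 2*28.085 + 6*15.999 = 228.848 g/mol.
Mass of Mg per formula unit: 0.61 × 24.305 = 14.826 g.
Weight fraction Mg = 14.826 / 228.848 = 0.0648.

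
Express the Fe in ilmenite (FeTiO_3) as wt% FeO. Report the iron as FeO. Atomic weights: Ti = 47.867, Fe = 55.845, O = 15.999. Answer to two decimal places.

Formula mass = 151.709 g/mol.
1 Fe → 1.0000 mol FeO per formula unit; M(FeO) = 71.844, so FeO mass = 71.844 g.
71.844/151.709 × 100 = 47.36 wt%.

47.36 wt%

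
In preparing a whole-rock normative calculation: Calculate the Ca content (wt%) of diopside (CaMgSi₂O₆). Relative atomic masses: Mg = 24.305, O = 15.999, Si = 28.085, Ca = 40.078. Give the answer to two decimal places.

18.51 wt%

Formula mass = 1·40.078 + 1·24.305 + 2·28.085 + 6·15.999 = 216.547 g/mol, of which 40.078 g is Ca.
So Ca makes up 40.078/216.547 = 0.1851 of the mass, i.e. 18.51%.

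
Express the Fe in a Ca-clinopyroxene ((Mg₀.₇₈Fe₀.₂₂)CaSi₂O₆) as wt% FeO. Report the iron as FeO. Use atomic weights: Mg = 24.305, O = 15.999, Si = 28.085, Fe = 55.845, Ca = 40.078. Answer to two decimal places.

M((Mg₀.₇₈Fe₀.₂₂)CaSi₂O₆) = 223.486 g/mol; M(FeO) = 71.844 g/mol.
Moles FeO per formula unit = 0.22 Fe ÷ 1 = 0.2200.
FeO fraction = (0.2200 × 71.844) / 223.486 = 15.806/223.486 = 0.0707.

7.07 wt%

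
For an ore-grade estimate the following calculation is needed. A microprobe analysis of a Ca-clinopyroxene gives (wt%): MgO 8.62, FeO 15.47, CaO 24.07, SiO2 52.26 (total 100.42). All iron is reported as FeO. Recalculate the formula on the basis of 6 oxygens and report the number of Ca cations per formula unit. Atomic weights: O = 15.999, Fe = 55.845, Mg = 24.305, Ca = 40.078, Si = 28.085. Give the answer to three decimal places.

0.991 Ca apfu

MgO: 8.62/40.304 = 0.21387 mol → 0.21387 mol Mg, 0.21387 mol O.
FeO: 15.47/71.844 = 0.21533 mol → 0.21533 mol Fe, 0.21533 mol O.
CaO: 24.07/56.077 = 0.42923 mol → 0.42923 mol Ca, 0.42923 mol O.
SiO2: 52.26/60.083 = 0.86980 mol → 0.86980 mol Si, 1.73960 mol O.
Total oxygen = 2.59803 mol. Normalization factor = 6/2.59803 = 2.30944.
Ca per 6 O = 0.42923 × 2.30944 = 0.991.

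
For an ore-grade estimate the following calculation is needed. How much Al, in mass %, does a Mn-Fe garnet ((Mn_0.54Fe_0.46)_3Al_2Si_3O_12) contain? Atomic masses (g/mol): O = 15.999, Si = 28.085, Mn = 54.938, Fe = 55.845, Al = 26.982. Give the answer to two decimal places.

Formula mass = 1.62·54.938 + 1.38·55.845 + 2·26.982 + 3·28.085 + 12·15.999 = 496.273 g/mol, of which 53.964 g is Al.
So Al makes up 53.964/496.273 = 0.1087 of the mass, i.e. 10.87%.

10.87 mass %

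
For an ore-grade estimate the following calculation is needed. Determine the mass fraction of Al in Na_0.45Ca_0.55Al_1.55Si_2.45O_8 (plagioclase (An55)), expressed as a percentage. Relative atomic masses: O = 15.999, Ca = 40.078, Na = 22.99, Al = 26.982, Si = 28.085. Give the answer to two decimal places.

15.43 weight percent

Formula mass = 0.45*22.99 + 0.55*40.078 + 1.55*26.982 + 2.45*28.085 + 8*15.999 = 271.011 g/mol, of which 41.822 g is Al.
So Al makes up 41.822/271.011 = 0.1543 of the mass, i.e. 15.43%.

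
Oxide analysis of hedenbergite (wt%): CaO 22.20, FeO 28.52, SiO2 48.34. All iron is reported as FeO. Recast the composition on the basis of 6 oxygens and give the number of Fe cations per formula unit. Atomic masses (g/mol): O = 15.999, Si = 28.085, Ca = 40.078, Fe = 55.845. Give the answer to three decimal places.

22.20 wt% CaO ÷ 56.077 g/mol = 0.39588 mol, giving 0.39588 Ca and 0.39588 O.
28.52 wt% FeO ÷ 71.844 g/mol = 0.39697 mol, giving 0.39697 Fe and 0.39697 O.
48.34 wt% SiO2 ÷ 60.083 g/mol = 0.80455 mol, giving 0.80455 Si and 1.60910 O.
Oxygen sums to 2.40195; scaling by 6/2.40195 = 2.49797 puts the formula on 6 O.
Fe: 0.39697 × 2.49797 = 0.992 atoms per formula unit.

0.992 Fe apfu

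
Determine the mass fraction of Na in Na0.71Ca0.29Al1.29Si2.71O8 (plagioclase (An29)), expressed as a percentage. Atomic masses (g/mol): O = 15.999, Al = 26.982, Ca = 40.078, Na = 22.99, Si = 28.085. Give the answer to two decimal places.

M(Na0.71Ca0.29Al1.29Si2.71O8) = 266.855 g/mol.
Na contributes 0.71 × 22.99 = 16.323 g per mole.
16.323/266.855 = 0.0612 → 6.12%.

6.12 mass %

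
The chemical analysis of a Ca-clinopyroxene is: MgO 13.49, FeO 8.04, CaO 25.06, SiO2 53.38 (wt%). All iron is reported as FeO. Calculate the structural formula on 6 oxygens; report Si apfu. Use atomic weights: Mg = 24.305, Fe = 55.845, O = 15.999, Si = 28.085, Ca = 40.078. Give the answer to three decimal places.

1.996 Si apfu

MgO (M=40.304): mol = 0.33471; Mg = 0.33471, O = 0.33471.
FeO (M=71.844): mol = 0.11191; Fe = 0.11191, O = 0.11191.
CaO (M=56.077): mol = 0.44689; Ca = 0.44689, O = 0.44689.
SiO2 (M=60.083): mol = 0.88844; Si = 0.88844, O = 1.77688.
ΣO = 2.67039; factor = 6/ΣO = 2.24686.
Si apfu = 0.88844 × 2.24686 = 1.996.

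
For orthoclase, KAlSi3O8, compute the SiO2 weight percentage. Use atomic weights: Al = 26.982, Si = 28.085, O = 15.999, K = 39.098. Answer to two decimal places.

Formula mass = 278.327 g/mol.
3 Si → 3.0000 mol SiO2 per formula unit; M(SiO2) = 60.083, so SiO2 mass = 180.249 g.
180.249/278.327 × 100 = 64.76 wt%.

64.76 wt%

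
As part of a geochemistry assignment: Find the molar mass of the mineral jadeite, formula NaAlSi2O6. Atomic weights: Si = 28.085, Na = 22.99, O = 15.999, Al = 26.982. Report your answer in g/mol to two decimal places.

M = 1·22.99 + 1·26.982 + 2·28.085 + 6·15.999

202.14 g/mol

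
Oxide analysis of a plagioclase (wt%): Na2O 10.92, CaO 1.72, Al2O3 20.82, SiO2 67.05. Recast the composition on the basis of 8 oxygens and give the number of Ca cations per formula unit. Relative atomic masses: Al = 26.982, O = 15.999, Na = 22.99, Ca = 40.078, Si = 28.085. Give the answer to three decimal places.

0.080 Ca apfu

10.92 wt% Na2O ÷ 61.979 g/mol = 0.17619 mol, giving 0.35238 Na and 0.17619 O.
1.72 wt% CaO ÷ 56.077 g/mol = 0.03067 mol, giving 0.03067 Ca and 0.03067 O.
20.82 wt% Al2O3 ÷ 101.961 g/mol = 0.20420 mol, giving 0.40840 Al and 0.61260 O.
67.05 wt% SiO2 ÷ 60.083 g/mol = 1.11596 mol, giving 1.11596 Si and 2.23192 O.
Oxygen sums to 3.05138; scaling by 8/3.05138 = 2.62176 puts the formula on 8 O.
Ca: 0.03067 × 2.62176 = 0.080 atoms per formula unit.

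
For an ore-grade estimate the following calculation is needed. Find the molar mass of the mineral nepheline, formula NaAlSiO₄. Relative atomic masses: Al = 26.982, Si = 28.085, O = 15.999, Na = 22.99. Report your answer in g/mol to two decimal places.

142.05 g/mol

M = 1·22.99 + 1·26.982 + 1·28.085 + 4·15.999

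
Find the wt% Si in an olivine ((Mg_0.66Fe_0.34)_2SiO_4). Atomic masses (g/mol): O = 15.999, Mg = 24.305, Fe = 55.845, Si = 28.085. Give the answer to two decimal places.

17.32 wt%

Formula mass = 1.32×24.305 + 0.68×55.845 + 1×28.085 + 4×15.999 = 162.138 g/mol, of which 28.085 g is Si.
So Si makes up 28.085/162.138 = 0.1732 of the mass, i.e. 17.32%.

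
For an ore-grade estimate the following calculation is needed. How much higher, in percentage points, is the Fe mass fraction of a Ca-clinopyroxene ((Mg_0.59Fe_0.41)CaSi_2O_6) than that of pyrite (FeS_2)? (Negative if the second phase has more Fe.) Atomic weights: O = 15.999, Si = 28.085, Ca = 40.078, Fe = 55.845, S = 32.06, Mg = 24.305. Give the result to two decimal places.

M((Mg_0.59Fe_0.41)CaSi_2O_6) = 229.478 g/mol, so wt% Fe = 22.896/229.478 × 100 = 9.98%.
M(FeS_2) = 119.965 g/mol, so wt% Fe = 55.845/119.965 × 100 = 46.55%.
9.98 − 46.55 = -36.57 pp.

-36.57 percentage points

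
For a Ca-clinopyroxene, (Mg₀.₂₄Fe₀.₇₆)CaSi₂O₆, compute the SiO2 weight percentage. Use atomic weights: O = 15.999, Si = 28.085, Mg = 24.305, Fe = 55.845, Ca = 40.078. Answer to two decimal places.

49.96 wt%

Formula mass = 240.517 g/mol.
2 Si → 2.0000 mol SiO2 per formula unit; M(SiO2) = 60.083, so SiO2 mass = 120.166 g.
120.166/240.517 × 100 = 49.96 wt%.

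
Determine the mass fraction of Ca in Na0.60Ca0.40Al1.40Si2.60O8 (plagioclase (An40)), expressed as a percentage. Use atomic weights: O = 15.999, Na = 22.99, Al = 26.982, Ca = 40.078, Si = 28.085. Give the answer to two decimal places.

M(Na0.60Ca0.40Al1.40Si2.60O8) = 268.613 g/mol.
Ca contributes 0.40 × 40.078 = 16.031 g per mole.
16.031/268.613 = 0.0597 → 5.97%.

5.97 wt%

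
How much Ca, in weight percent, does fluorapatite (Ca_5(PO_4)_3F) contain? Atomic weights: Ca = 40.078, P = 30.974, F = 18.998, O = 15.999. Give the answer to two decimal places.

39.74 weight percent

Molar mass of Ca_5(PO_4)_3F: 5×40.078 + 3×30.974 + 12×15.999 + 1×18.998 = 504.298 g/mol.
Mass of Ca per formula unit: 5 × 40.078 = 200.390 g.
Weight fraction Ca = 200.390 / 504.298 = 0.3974.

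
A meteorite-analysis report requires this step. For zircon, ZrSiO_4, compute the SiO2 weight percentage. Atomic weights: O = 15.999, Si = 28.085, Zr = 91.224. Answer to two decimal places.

M(ZrSiO_4) = 183.305 g/mol; M(SiO2) = 60.083 g/mol.
Moles SiO2 per formula unit = 1 Si ÷ 1 = 1.0000.
SiO2 fraction = (1.0000 × 60.083) / 183.305 = 60.083/183.305 = 0.3278.

32.78 wt%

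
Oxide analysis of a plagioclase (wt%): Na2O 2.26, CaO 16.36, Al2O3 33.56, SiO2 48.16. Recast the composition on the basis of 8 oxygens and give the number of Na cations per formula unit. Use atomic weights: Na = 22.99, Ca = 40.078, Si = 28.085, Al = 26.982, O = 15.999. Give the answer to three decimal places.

0.200 Na apfu

Na2O: 2.26/61.979 = 0.03646 mol → 0.07292 mol Na, 0.03646 mol O.
CaO: 16.36/56.077 = 0.29174 mol → 0.29174 mol Ca, 0.29174 mol O.
Al2O3: 33.56/101.961 = 0.32915 mol → 0.65830 mol Al, 0.98745 mol O.
SiO2: 48.16/60.083 = 0.80156 mol → 0.80156 mol Si, 1.60312 mol O.
Total oxygen = 2.91877 mol. Normalization factor = 8/2.91877 = 2.74088.
Na per 8 O = 0.07292 × 2.74088 = 0.200.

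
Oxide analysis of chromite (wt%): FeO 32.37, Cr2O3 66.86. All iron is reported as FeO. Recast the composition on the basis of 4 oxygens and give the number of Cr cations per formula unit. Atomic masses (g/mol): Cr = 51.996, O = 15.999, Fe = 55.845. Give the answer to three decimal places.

32.37 wt% FeO ÷ 71.844 g/mol = 0.45056 mol, giving 0.45056 Fe and 0.45056 O.
66.86 wt% Cr2O3 ÷ 151.989 g/mol = 0.43990 mol, giving 0.87980 Cr and 1.31970 O.
Oxygen sums to 1.77026; scaling by 4/1.77026 = 2.25956 puts the formula on 4 O.
Cr: 0.87980 × 2.25956 = 1.988 atoms per formula unit.

1.988 Cr apfu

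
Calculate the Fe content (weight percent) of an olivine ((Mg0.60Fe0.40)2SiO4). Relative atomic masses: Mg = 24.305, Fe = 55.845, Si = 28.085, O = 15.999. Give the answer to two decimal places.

26.93 weight percent

Molar mass of (Mg0.60Fe0.40)2SiO4: 1.20·24.305 + 0.80·55.845 + 1·28.085 + 4·15.999 = 165.923 g/mol.
Mass of Fe per formula unit: 0.80 × 55.845 = 44.676 g.
Weight fraction Fe = 44.676 / 165.923 = 0.2693.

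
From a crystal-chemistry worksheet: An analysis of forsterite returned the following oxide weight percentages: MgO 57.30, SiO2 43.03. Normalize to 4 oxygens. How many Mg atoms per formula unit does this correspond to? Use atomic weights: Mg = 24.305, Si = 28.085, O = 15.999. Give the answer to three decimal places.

MgO: 57.30/40.304 = 1.42170 mol → 1.42170 mol Mg, 1.42170 mol O.
SiO2: 43.03/60.083 = 0.71618 mol → 0.71618 mol Si, 1.43236 mol O.
Total oxygen = 2.85406 mol. Normalization factor = 4/2.85406 = 1.40151.
Mg per 4 O = 1.42170 × 1.40151 = 1.993.

1.993 Mg apfu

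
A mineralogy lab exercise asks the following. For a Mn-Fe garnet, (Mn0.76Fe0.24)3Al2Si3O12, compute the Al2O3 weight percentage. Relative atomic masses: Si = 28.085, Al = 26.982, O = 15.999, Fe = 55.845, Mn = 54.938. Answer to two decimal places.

20.57 wt%

Formula mass = 495.674 g/mol.
2 Al → 1.0000 mol Al2O3 per formula unit; M(Al2O3) = 101.961, so Al2O3 mass = 101.961 g.
101.961/495.674 × 100 = 20.57 wt%.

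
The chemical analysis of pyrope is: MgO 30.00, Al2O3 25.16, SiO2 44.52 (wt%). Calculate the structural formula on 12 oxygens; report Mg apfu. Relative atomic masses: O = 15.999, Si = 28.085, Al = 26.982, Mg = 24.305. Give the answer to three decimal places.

MgO: 30.00/40.304 = 0.74434 mol → 0.74434 mol Mg, 0.74434 mol O.
Al2O3: 25.16/101.961 = 0.24676 mol → 0.49352 mol Al, 0.74028 mol O.
SiO2: 44.52/60.083 = 0.74097 mol → 0.74097 mol Si, 1.48194 mol O.
Total oxygen = 2.96656 mol. Normalization factor = 12/2.96656 = 4.04509.
Mg per 12 O = 0.74434 × 4.04509 = 3.011.

3.011 Mg apfu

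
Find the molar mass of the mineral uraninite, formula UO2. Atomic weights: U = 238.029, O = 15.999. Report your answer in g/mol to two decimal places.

270.03 g/mol

U: 1 × 238.029 = 238.0290
O: 2 × 15.999 = 31.9980
Summing the contributions gives the formula mass.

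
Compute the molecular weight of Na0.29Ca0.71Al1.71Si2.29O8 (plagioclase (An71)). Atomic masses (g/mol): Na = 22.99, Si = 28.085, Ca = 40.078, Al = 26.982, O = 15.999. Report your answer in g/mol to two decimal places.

273.57 g/mol

M = 0.29(22.99) + 0.71(40.078) + 1.71(26.982) + 2.29(28.085) + 8(15.999)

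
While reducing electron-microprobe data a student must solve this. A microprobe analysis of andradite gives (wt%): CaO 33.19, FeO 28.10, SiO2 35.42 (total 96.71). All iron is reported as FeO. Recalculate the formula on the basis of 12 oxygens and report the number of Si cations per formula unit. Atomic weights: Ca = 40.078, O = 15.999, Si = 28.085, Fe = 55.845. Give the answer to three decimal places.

CaO: 33.19/56.077 = 0.59186 mol → 0.59186 mol Ca, 0.59186 mol O.
FeO: 28.10/71.844 = 0.39113 mol → 0.39113 mol Fe, 0.39113 mol O.
SiO2: 35.42/60.083 = 0.58952 mol → 0.58952 mol Si, 1.17904 mol O.
Total oxygen = 2.16203 mol. Normalization factor = 12/2.16203 = 5.55034.
Si per 12 O = 0.58952 × 5.55034 = 3.272.

3.272 Si apfu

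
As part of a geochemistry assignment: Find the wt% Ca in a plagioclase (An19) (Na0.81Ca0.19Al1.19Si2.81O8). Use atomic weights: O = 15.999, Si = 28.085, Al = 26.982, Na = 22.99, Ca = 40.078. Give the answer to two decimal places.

Formula mass = 0.81·22.99 + 0.19·40.078 + 1.19·26.982 + 2.81·28.085 + 8·15.999 = 265.256 g/mol, of which 7.615 g is Ca.
So Ca makes up 7.615/265.256 = 0.0287 of the mass, i.e. 2.87%.

2.87 wt%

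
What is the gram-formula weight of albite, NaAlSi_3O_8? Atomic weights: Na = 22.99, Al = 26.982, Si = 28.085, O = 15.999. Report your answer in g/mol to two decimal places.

Na: 1 × 22.99 = 22.9900
Al: 1 × 26.982 = 26.9820
Si: 3 × 28.085 = 84.2550
O: 8 × 15.999 = 127.9920
Summing the contributions gives the formula mass.

262.22 g/mol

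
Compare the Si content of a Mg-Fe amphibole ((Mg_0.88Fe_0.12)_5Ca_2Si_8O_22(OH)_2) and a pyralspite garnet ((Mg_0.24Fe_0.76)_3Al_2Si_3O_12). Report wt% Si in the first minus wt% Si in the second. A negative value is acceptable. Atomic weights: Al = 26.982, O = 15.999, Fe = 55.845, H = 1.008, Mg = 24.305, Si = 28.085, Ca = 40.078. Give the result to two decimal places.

9.29 percentage points

First mineral: 224.680 g Si in 831.277 g formula = 27.03 wt% Si.
Second mineral: 84.255 g Si in 475.033 g formula = 17.74 wt% Si.
27.03% − 17.74% gives a difference of 9.29 percentage points.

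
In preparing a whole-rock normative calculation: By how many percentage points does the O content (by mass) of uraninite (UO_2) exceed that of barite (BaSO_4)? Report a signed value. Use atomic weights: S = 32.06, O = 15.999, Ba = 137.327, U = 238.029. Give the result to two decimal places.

O in UO_2: molar mass 270.027 g/mol; 2×15.999 = 31.998 g → 11.85 wt%.
O in BaSO_4: molar mass 233.383 g/mol; 4×15.999 = 63.996 g → 27.42 wt%.
Difference = 11.85 − 27.42 = -15.57 percentage points.

-15.57 percentage points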